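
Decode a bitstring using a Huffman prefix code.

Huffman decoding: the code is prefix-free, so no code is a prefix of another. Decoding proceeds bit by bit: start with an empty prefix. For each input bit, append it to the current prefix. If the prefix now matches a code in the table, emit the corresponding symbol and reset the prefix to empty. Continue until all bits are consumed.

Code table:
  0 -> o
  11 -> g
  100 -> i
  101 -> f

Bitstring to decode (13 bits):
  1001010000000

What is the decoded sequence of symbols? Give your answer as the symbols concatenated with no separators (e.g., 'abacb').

Answer: ifooooooo

Derivation:
Bit 0: prefix='1' (no match yet)
Bit 1: prefix='10' (no match yet)
Bit 2: prefix='100' -> emit 'i', reset
Bit 3: prefix='1' (no match yet)
Bit 4: prefix='10' (no match yet)
Bit 5: prefix='101' -> emit 'f', reset
Bit 6: prefix='0' -> emit 'o', reset
Bit 7: prefix='0' -> emit 'o', reset
Bit 8: prefix='0' -> emit 'o', reset
Bit 9: prefix='0' -> emit 'o', reset
Bit 10: prefix='0' -> emit 'o', reset
Bit 11: prefix='0' -> emit 'o', reset
Bit 12: prefix='0' -> emit 'o', reset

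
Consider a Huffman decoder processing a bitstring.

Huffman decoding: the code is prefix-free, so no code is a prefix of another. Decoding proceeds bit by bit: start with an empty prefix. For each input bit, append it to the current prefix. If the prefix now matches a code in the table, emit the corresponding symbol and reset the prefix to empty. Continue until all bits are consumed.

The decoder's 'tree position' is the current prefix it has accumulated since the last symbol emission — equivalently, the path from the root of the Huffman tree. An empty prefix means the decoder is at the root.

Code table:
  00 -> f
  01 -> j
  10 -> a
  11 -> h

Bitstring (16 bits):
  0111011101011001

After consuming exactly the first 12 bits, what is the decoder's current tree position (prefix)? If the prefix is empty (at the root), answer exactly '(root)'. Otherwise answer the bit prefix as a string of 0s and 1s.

Answer: (root)

Derivation:
Bit 0: prefix='0' (no match yet)
Bit 1: prefix='01' -> emit 'j', reset
Bit 2: prefix='1' (no match yet)
Bit 3: prefix='11' -> emit 'h', reset
Bit 4: prefix='0' (no match yet)
Bit 5: prefix='01' -> emit 'j', reset
Bit 6: prefix='1' (no match yet)
Bit 7: prefix='11' -> emit 'h', reset
Bit 8: prefix='0' (no match yet)
Bit 9: prefix='01' -> emit 'j', reset
Bit 10: prefix='0' (no match yet)
Bit 11: prefix='01' -> emit 'j', reset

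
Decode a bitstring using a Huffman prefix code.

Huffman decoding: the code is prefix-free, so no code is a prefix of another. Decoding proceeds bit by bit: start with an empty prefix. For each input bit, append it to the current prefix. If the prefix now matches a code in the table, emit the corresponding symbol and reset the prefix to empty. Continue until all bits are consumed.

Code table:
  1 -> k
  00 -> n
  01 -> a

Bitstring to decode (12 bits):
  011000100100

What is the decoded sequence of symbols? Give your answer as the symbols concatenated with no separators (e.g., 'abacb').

Bit 0: prefix='0' (no match yet)
Bit 1: prefix='01' -> emit 'a', reset
Bit 2: prefix='1' -> emit 'k', reset
Bit 3: prefix='0' (no match yet)
Bit 4: prefix='00' -> emit 'n', reset
Bit 5: prefix='0' (no match yet)
Bit 6: prefix='01' -> emit 'a', reset
Bit 7: prefix='0' (no match yet)
Bit 8: prefix='00' -> emit 'n', reset
Bit 9: prefix='1' -> emit 'k', reset
Bit 10: prefix='0' (no match yet)
Bit 11: prefix='00' -> emit 'n', reset

Answer: aknankn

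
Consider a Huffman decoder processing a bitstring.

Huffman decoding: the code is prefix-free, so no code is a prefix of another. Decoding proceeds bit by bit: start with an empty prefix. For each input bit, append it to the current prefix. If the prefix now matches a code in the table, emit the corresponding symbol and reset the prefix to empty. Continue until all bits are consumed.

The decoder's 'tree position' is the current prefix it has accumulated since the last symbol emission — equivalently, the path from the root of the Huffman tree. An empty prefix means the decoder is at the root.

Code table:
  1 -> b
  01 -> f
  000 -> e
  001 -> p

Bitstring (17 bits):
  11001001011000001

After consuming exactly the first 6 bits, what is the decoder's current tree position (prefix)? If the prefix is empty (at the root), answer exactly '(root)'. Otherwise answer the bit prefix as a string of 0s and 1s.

Answer: 0

Derivation:
Bit 0: prefix='1' -> emit 'b', reset
Bit 1: prefix='1' -> emit 'b', reset
Bit 2: prefix='0' (no match yet)
Bit 3: prefix='00' (no match yet)
Bit 4: prefix='001' -> emit 'p', reset
Bit 5: prefix='0' (no match yet)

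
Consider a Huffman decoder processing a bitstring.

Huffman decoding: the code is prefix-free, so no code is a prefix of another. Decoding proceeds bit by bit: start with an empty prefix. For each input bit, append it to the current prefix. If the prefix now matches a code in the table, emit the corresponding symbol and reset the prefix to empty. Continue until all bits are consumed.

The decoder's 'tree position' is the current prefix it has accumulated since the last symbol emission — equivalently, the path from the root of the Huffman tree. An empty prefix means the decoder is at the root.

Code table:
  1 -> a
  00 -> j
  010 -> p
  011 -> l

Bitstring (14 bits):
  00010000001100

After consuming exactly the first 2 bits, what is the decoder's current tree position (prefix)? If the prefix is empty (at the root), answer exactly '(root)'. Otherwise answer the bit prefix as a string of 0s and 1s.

Answer: (root)

Derivation:
Bit 0: prefix='0' (no match yet)
Bit 1: prefix='00' -> emit 'j', reset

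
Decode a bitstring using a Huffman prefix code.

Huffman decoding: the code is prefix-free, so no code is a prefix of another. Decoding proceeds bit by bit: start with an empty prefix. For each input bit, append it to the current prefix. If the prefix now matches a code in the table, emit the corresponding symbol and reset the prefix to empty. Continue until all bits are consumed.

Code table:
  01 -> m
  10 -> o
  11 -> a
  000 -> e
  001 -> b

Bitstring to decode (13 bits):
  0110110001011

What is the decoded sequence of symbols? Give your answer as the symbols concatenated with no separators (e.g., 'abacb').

Answer: moaeoa

Derivation:
Bit 0: prefix='0' (no match yet)
Bit 1: prefix='01' -> emit 'm', reset
Bit 2: prefix='1' (no match yet)
Bit 3: prefix='10' -> emit 'o', reset
Bit 4: prefix='1' (no match yet)
Bit 5: prefix='11' -> emit 'a', reset
Bit 6: prefix='0' (no match yet)
Bit 7: prefix='00' (no match yet)
Bit 8: prefix='000' -> emit 'e', reset
Bit 9: prefix='1' (no match yet)
Bit 10: prefix='10' -> emit 'o', reset
Bit 11: prefix='1' (no match yet)
Bit 12: prefix='11' -> emit 'a', reset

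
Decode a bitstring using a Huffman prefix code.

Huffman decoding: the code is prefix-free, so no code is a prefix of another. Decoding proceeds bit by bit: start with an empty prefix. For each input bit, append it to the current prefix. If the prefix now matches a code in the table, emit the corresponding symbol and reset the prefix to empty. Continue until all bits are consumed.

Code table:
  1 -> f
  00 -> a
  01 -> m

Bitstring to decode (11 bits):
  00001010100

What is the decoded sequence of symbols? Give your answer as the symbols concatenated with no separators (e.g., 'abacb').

Bit 0: prefix='0' (no match yet)
Bit 1: prefix='00' -> emit 'a', reset
Bit 2: prefix='0' (no match yet)
Bit 3: prefix='00' -> emit 'a', reset
Bit 4: prefix='1' -> emit 'f', reset
Bit 5: prefix='0' (no match yet)
Bit 6: prefix='01' -> emit 'm', reset
Bit 7: prefix='0' (no match yet)
Bit 8: prefix='01' -> emit 'm', reset
Bit 9: prefix='0' (no match yet)
Bit 10: prefix='00' -> emit 'a', reset

Answer: aafmma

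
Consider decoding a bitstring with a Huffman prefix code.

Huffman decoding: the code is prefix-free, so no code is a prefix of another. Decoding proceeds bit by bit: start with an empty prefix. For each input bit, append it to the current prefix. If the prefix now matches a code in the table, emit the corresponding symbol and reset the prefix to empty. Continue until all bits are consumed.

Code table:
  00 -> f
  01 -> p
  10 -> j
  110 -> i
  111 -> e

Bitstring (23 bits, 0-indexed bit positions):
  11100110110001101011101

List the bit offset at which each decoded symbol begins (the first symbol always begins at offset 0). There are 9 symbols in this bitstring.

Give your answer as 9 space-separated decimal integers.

Bit 0: prefix='1' (no match yet)
Bit 1: prefix='11' (no match yet)
Bit 2: prefix='111' -> emit 'e', reset
Bit 3: prefix='0' (no match yet)
Bit 4: prefix='00' -> emit 'f', reset
Bit 5: prefix='1' (no match yet)
Bit 6: prefix='11' (no match yet)
Bit 7: prefix='110' -> emit 'i', reset
Bit 8: prefix='1' (no match yet)
Bit 9: prefix='11' (no match yet)
Bit 10: prefix='110' -> emit 'i', reset
Bit 11: prefix='0' (no match yet)
Bit 12: prefix='00' -> emit 'f', reset
Bit 13: prefix='1' (no match yet)
Bit 14: prefix='11' (no match yet)
Bit 15: prefix='110' -> emit 'i', reset
Bit 16: prefix='1' (no match yet)
Bit 17: prefix='10' -> emit 'j', reset
Bit 18: prefix='1' (no match yet)
Bit 19: prefix='11' (no match yet)
Bit 20: prefix='111' -> emit 'e', reset
Bit 21: prefix='0' (no match yet)
Bit 22: prefix='01' -> emit 'p', reset

Answer: 0 3 5 8 11 13 16 18 21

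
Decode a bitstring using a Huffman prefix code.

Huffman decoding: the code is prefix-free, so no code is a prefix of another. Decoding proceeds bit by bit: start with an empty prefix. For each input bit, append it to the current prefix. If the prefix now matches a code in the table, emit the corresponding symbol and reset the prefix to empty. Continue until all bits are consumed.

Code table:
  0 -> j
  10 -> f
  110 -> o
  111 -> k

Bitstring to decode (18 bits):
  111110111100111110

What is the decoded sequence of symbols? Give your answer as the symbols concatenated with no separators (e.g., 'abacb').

Answer: kokfjko

Derivation:
Bit 0: prefix='1' (no match yet)
Bit 1: prefix='11' (no match yet)
Bit 2: prefix='111' -> emit 'k', reset
Bit 3: prefix='1' (no match yet)
Bit 4: prefix='11' (no match yet)
Bit 5: prefix='110' -> emit 'o', reset
Bit 6: prefix='1' (no match yet)
Bit 7: prefix='11' (no match yet)
Bit 8: prefix='111' -> emit 'k', reset
Bit 9: prefix='1' (no match yet)
Bit 10: prefix='10' -> emit 'f', reset
Bit 11: prefix='0' -> emit 'j', reset
Bit 12: prefix='1' (no match yet)
Bit 13: prefix='11' (no match yet)
Bit 14: prefix='111' -> emit 'k', reset
Bit 15: prefix='1' (no match yet)
Bit 16: prefix='11' (no match yet)
Bit 17: prefix='110' -> emit 'o', reset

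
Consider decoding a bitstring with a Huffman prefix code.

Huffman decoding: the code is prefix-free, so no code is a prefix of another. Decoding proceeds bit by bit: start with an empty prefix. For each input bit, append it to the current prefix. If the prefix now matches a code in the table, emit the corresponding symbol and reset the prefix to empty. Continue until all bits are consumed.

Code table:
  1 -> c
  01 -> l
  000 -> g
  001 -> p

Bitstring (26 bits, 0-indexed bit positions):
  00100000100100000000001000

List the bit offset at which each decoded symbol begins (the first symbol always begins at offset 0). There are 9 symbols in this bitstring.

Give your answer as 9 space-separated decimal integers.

Bit 0: prefix='0' (no match yet)
Bit 1: prefix='00' (no match yet)
Bit 2: prefix='001' -> emit 'p', reset
Bit 3: prefix='0' (no match yet)
Bit 4: prefix='00' (no match yet)
Bit 5: prefix='000' -> emit 'g', reset
Bit 6: prefix='0' (no match yet)
Bit 7: prefix='00' (no match yet)
Bit 8: prefix='001' -> emit 'p', reset
Bit 9: prefix='0' (no match yet)
Bit 10: prefix='00' (no match yet)
Bit 11: prefix='001' -> emit 'p', reset
Bit 12: prefix='0' (no match yet)
Bit 13: prefix='00' (no match yet)
Bit 14: prefix='000' -> emit 'g', reset
Bit 15: prefix='0' (no match yet)
Bit 16: prefix='00' (no match yet)
Bit 17: prefix='000' -> emit 'g', reset
Bit 18: prefix='0' (no match yet)
Bit 19: prefix='00' (no match yet)
Bit 20: prefix='000' -> emit 'g', reset
Bit 21: prefix='0' (no match yet)
Bit 22: prefix='01' -> emit 'l', reset
Bit 23: prefix='0' (no match yet)
Bit 24: prefix='00' (no match yet)
Bit 25: prefix='000' -> emit 'g', reset

Answer: 0 3 6 9 12 15 18 21 23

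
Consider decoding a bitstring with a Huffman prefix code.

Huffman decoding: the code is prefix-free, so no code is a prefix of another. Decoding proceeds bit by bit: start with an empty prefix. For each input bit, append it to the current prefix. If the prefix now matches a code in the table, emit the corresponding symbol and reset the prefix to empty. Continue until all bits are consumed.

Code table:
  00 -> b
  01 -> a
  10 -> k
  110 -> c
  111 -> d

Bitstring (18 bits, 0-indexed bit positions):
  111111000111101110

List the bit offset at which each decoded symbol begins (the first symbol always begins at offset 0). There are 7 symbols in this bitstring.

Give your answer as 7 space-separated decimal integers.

Answer: 0 3 6 8 10 13 15

Derivation:
Bit 0: prefix='1' (no match yet)
Bit 1: prefix='11' (no match yet)
Bit 2: prefix='111' -> emit 'd', reset
Bit 3: prefix='1' (no match yet)
Bit 4: prefix='11' (no match yet)
Bit 5: prefix='111' -> emit 'd', reset
Bit 6: prefix='0' (no match yet)
Bit 7: prefix='00' -> emit 'b', reset
Bit 8: prefix='0' (no match yet)
Bit 9: prefix='01' -> emit 'a', reset
Bit 10: prefix='1' (no match yet)
Bit 11: prefix='11' (no match yet)
Bit 12: prefix='111' -> emit 'd', reset
Bit 13: prefix='0' (no match yet)
Bit 14: prefix='01' -> emit 'a', reset
Bit 15: prefix='1' (no match yet)
Bit 16: prefix='11' (no match yet)
Bit 17: prefix='110' -> emit 'c', reset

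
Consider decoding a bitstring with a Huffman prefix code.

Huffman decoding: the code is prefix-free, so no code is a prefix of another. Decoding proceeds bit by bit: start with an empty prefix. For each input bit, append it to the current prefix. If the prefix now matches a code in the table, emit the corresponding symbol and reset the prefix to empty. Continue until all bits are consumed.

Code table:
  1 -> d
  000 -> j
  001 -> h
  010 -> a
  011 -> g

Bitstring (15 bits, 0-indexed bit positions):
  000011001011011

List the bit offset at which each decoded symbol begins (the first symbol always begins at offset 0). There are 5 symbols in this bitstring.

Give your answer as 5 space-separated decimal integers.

Bit 0: prefix='0' (no match yet)
Bit 1: prefix='00' (no match yet)
Bit 2: prefix='000' -> emit 'j', reset
Bit 3: prefix='0' (no match yet)
Bit 4: prefix='01' (no match yet)
Bit 5: prefix='011' -> emit 'g', reset
Bit 6: prefix='0' (no match yet)
Bit 7: prefix='00' (no match yet)
Bit 8: prefix='001' -> emit 'h', reset
Bit 9: prefix='0' (no match yet)
Bit 10: prefix='01' (no match yet)
Bit 11: prefix='011' -> emit 'g', reset
Bit 12: prefix='0' (no match yet)
Bit 13: prefix='01' (no match yet)
Bit 14: prefix='011' -> emit 'g', reset

Answer: 0 3 6 9 12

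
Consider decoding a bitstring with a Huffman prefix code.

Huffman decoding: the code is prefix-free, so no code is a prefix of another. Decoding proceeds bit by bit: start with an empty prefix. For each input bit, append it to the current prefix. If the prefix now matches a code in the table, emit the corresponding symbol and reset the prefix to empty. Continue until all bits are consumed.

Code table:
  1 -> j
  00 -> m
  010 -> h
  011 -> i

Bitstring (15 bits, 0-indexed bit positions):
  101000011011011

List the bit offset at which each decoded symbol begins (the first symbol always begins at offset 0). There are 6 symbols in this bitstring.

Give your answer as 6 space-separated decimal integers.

Bit 0: prefix='1' -> emit 'j', reset
Bit 1: prefix='0' (no match yet)
Bit 2: prefix='01' (no match yet)
Bit 3: prefix='010' -> emit 'h', reset
Bit 4: prefix='0' (no match yet)
Bit 5: prefix='00' -> emit 'm', reset
Bit 6: prefix='0' (no match yet)
Bit 7: prefix='01' (no match yet)
Bit 8: prefix='011' -> emit 'i', reset
Bit 9: prefix='0' (no match yet)
Bit 10: prefix='01' (no match yet)
Bit 11: prefix='011' -> emit 'i', reset
Bit 12: prefix='0' (no match yet)
Bit 13: prefix='01' (no match yet)
Bit 14: prefix='011' -> emit 'i', reset

Answer: 0 1 4 6 9 12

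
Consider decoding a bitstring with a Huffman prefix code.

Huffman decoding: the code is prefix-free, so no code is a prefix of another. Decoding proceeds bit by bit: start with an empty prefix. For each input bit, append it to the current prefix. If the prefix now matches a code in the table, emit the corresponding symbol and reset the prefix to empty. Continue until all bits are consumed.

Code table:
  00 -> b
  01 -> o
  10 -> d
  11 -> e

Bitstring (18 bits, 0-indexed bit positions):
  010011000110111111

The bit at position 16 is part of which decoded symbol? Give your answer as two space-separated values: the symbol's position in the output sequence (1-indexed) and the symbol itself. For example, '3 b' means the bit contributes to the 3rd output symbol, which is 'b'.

Bit 0: prefix='0' (no match yet)
Bit 1: prefix='01' -> emit 'o', reset
Bit 2: prefix='0' (no match yet)
Bit 3: prefix='00' -> emit 'b', reset
Bit 4: prefix='1' (no match yet)
Bit 5: prefix='11' -> emit 'e', reset
Bit 6: prefix='0' (no match yet)
Bit 7: prefix='00' -> emit 'b', reset
Bit 8: prefix='0' (no match yet)
Bit 9: prefix='01' -> emit 'o', reset
Bit 10: prefix='1' (no match yet)
Bit 11: prefix='10' -> emit 'd', reset
Bit 12: prefix='1' (no match yet)
Bit 13: prefix='11' -> emit 'e', reset
Bit 14: prefix='1' (no match yet)
Bit 15: prefix='11' -> emit 'e', reset
Bit 16: prefix='1' (no match yet)
Bit 17: prefix='11' -> emit 'e', reset

Answer: 9 e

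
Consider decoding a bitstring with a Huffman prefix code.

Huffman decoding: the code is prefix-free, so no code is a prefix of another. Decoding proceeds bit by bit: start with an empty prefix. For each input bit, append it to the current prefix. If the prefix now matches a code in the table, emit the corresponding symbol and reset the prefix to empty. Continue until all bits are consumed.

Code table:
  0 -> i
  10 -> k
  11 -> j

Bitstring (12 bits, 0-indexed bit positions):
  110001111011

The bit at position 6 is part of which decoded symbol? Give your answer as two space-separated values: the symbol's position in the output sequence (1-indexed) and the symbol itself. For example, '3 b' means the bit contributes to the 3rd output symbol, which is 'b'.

Answer: 5 j

Derivation:
Bit 0: prefix='1' (no match yet)
Bit 1: prefix='11' -> emit 'j', reset
Bit 2: prefix='0' -> emit 'i', reset
Bit 3: prefix='0' -> emit 'i', reset
Bit 4: prefix='0' -> emit 'i', reset
Bit 5: prefix='1' (no match yet)
Bit 6: prefix='11' -> emit 'j', reset
Bit 7: prefix='1' (no match yet)
Bit 8: prefix='11' -> emit 'j', reset
Bit 9: prefix='0' -> emit 'i', reset
Bit 10: prefix='1' (no match yet)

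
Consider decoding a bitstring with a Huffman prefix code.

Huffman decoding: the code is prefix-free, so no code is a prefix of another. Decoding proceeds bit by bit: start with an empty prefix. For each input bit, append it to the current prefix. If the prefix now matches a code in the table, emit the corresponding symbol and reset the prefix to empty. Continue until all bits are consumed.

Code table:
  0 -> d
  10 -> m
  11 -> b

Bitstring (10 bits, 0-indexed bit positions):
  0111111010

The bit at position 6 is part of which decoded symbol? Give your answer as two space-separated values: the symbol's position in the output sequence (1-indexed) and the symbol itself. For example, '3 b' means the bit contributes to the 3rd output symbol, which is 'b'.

Answer: 4 b

Derivation:
Bit 0: prefix='0' -> emit 'd', reset
Bit 1: prefix='1' (no match yet)
Bit 2: prefix='11' -> emit 'b', reset
Bit 3: prefix='1' (no match yet)
Bit 4: prefix='11' -> emit 'b', reset
Bit 5: prefix='1' (no match yet)
Bit 6: prefix='11' -> emit 'b', reset
Bit 7: prefix='0' -> emit 'd', reset
Bit 8: prefix='1' (no match yet)
Bit 9: prefix='10' -> emit 'm', reset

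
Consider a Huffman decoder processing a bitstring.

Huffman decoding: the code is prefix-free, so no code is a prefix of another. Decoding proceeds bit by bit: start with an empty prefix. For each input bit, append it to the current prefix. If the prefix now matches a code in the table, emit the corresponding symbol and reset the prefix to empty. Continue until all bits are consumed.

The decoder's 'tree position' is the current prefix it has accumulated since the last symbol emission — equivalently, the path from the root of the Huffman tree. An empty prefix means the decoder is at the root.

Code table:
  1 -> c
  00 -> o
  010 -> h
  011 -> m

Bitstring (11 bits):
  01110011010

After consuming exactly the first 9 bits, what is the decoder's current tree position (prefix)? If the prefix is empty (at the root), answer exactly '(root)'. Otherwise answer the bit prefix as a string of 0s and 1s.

Answer: 0

Derivation:
Bit 0: prefix='0' (no match yet)
Bit 1: prefix='01' (no match yet)
Bit 2: prefix='011' -> emit 'm', reset
Bit 3: prefix='1' -> emit 'c', reset
Bit 4: prefix='0' (no match yet)
Bit 5: prefix='00' -> emit 'o', reset
Bit 6: prefix='1' -> emit 'c', reset
Bit 7: prefix='1' -> emit 'c', reset
Bit 8: prefix='0' (no match yet)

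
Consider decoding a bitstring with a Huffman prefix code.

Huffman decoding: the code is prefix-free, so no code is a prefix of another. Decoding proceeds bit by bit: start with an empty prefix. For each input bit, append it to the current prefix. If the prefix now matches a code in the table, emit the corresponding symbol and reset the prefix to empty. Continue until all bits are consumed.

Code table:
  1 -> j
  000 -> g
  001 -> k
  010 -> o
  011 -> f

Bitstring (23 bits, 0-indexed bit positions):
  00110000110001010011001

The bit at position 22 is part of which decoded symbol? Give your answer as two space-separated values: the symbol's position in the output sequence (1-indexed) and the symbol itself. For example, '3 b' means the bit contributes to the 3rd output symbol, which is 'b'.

Answer: 9 k

Derivation:
Bit 0: prefix='0' (no match yet)
Bit 1: prefix='00' (no match yet)
Bit 2: prefix='001' -> emit 'k', reset
Bit 3: prefix='1' -> emit 'j', reset
Bit 4: prefix='0' (no match yet)
Bit 5: prefix='00' (no match yet)
Bit 6: prefix='000' -> emit 'g', reset
Bit 7: prefix='0' (no match yet)
Bit 8: prefix='01' (no match yet)
Bit 9: prefix='011' -> emit 'f', reset
Bit 10: prefix='0' (no match yet)
Bit 11: prefix='00' (no match yet)
Bit 12: prefix='000' -> emit 'g', reset
Bit 13: prefix='1' -> emit 'j', reset
Bit 14: prefix='0' (no match yet)
Bit 15: prefix='01' (no match yet)
Bit 16: prefix='010' -> emit 'o', reset
Bit 17: prefix='0' (no match yet)
Bit 18: prefix='01' (no match yet)
Bit 19: prefix='011' -> emit 'f', reset
Bit 20: prefix='0' (no match yet)
Bit 21: prefix='00' (no match yet)
Bit 22: prefix='001' -> emit 'k', reset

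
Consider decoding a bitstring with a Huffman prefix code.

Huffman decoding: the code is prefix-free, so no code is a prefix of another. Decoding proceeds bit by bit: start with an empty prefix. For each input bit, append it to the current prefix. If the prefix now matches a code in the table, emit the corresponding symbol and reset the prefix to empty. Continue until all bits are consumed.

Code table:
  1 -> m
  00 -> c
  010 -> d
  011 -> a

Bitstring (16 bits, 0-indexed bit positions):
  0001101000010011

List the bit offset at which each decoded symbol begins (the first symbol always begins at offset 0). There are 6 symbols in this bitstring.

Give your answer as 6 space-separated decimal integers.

Answer: 0 2 5 8 10 13

Derivation:
Bit 0: prefix='0' (no match yet)
Bit 1: prefix='00' -> emit 'c', reset
Bit 2: prefix='0' (no match yet)
Bit 3: prefix='01' (no match yet)
Bit 4: prefix='011' -> emit 'a', reset
Bit 5: prefix='0' (no match yet)
Bit 6: prefix='01' (no match yet)
Bit 7: prefix='010' -> emit 'd', reset
Bit 8: prefix='0' (no match yet)
Bit 9: prefix='00' -> emit 'c', reset
Bit 10: prefix='0' (no match yet)
Bit 11: prefix='01' (no match yet)
Bit 12: prefix='010' -> emit 'd', reset
Bit 13: prefix='0' (no match yet)
Bit 14: prefix='01' (no match yet)
Bit 15: prefix='011' -> emit 'a', reset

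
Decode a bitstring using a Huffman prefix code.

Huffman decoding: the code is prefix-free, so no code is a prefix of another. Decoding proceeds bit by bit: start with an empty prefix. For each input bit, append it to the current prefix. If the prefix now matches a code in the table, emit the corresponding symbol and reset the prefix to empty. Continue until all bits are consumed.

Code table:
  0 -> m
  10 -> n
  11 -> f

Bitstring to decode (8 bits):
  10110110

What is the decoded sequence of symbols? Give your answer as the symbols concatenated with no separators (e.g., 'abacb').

Bit 0: prefix='1' (no match yet)
Bit 1: prefix='10' -> emit 'n', reset
Bit 2: prefix='1' (no match yet)
Bit 3: prefix='11' -> emit 'f', reset
Bit 4: prefix='0' -> emit 'm', reset
Bit 5: prefix='1' (no match yet)
Bit 6: prefix='11' -> emit 'f', reset
Bit 7: prefix='0' -> emit 'm', reset

Answer: nfmfm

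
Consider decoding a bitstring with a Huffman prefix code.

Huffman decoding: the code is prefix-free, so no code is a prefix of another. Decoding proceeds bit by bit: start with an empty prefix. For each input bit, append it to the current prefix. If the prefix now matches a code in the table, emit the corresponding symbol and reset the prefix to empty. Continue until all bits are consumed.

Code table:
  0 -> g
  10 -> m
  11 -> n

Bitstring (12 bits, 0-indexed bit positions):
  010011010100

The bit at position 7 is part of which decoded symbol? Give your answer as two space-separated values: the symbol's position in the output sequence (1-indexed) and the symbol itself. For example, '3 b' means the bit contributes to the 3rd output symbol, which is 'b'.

Bit 0: prefix='0' -> emit 'g', reset
Bit 1: prefix='1' (no match yet)
Bit 2: prefix='10' -> emit 'm', reset
Bit 3: prefix='0' -> emit 'g', reset
Bit 4: prefix='1' (no match yet)
Bit 5: prefix='11' -> emit 'n', reset
Bit 6: prefix='0' -> emit 'g', reset
Bit 7: prefix='1' (no match yet)
Bit 8: prefix='10' -> emit 'm', reset
Bit 9: prefix='1' (no match yet)
Bit 10: prefix='10' -> emit 'm', reset
Bit 11: prefix='0' -> emit 'g', reset

Answer: 6 m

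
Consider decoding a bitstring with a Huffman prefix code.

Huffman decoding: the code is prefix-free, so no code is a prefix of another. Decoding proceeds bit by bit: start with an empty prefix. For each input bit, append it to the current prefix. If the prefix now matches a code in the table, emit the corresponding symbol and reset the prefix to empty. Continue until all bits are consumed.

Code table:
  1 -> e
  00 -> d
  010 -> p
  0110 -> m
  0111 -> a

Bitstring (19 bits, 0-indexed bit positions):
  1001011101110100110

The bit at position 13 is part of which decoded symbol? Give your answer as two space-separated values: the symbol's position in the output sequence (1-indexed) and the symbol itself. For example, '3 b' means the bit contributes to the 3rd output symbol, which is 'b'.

Bit 0: prefix='1' -> emit 'e', reset
Bit 1: prefix='0' (no match yet)
Bit 2: prefix='00' -> emit 'd', reset
Bit 3: prefix='1' -> emit 'e', reset
Bit 4: prefix='0' (no match yet)
Bit 5: prefix='01' (no match yet)
Bit 6: prefix='011' (no match yet)
Bit 7: prefix='0111' -> emit 'a', reset
Bit 8: prefix='0' (no match yet)
Bit 9: prefix='01' (no match yet)
Bit 10: prefix='011' (no match yet)
Bit 11: prefix='0111' -> emit 'a', reset
Bit 12: prefix='0' (no match yet)
Bit 13: prefix='01' (no match yet)
Bit 14: prefix='010' -> emit 'p', reset
Bit 15: prefix='0' (no match yet)
Bit 16: prefix='01' (no match yet)
Bit 17: prefix='011' (no match yet)

Answer: 6 p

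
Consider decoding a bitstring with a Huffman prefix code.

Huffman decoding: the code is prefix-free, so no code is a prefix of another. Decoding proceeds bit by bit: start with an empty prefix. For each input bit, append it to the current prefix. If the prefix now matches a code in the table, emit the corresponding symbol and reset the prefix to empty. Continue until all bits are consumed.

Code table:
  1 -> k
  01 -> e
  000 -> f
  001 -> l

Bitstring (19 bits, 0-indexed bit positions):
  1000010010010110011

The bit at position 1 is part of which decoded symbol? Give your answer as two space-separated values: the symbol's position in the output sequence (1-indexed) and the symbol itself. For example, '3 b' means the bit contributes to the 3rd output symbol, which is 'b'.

Bit 0: prefix='1' -> emit 'k', reset
Bit 1: prefix='0' (no match yet)
Bit 2: prefix='00' (no match yet)
Bit 3: prefix='000' -> emit 'f', reset
Bit 4: prefix='0' (no match yet)
Bit 5: prefix='01' -> emit 'e', reset

Answer: 2 f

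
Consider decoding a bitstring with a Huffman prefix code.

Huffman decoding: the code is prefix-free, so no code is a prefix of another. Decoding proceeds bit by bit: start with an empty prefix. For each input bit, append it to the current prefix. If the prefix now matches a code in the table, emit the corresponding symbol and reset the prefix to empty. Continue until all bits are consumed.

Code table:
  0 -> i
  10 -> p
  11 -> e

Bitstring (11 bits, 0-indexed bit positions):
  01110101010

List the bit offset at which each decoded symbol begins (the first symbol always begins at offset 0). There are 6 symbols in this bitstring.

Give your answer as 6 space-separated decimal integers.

Answer: 0 1 3 5 7 9

Derivation:
Bit 0: prefix='0' -> emit 'i', reset
Bit 1: prefix='1' (no match yet)
Bit 2: prefix='11' -> emit 'e', reset
Bit 3: prefix='1' (no match yet)
Bit 4: prefix='10' -> emit 'p', reset
Bit 5: prefix='1' (no match yet)
Bit 6: prefix='10' -> emit 'p', reset
Bit 7: prefix='1' (no match yet)
Bit 8: prefix='10' -> emit 'p', reset
Bit 9: prefix='1' (no match yet)
Bit 10: prefix='10' -> emit 'p', reset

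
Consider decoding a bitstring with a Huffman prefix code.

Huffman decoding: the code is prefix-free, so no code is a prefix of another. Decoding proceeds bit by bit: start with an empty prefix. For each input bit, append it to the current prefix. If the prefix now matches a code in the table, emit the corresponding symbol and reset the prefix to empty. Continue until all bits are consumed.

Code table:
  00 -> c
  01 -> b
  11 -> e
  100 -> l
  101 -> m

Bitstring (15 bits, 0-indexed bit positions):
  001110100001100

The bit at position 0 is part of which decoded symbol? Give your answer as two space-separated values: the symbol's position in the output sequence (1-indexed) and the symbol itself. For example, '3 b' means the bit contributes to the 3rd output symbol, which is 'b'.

Bit 0: prefix='0' (no match yet)
Bit 1: prefix='00' -> emit 'c', reset
Bit 2: prefix='1' (no match yet)
Bit 3: prefix='11' -> emit 'e', reset
Bit 4: prefix='1' (no match yet)

Answer: 1 c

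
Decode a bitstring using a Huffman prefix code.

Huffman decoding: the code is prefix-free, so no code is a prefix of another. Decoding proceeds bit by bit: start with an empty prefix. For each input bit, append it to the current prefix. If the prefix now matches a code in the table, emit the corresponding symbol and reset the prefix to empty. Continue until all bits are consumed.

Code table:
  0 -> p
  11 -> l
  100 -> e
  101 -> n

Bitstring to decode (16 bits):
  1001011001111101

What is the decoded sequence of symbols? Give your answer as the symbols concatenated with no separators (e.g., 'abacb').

Bit 0: prefix='1' (no match yet)
Bit 1: prefix='10' (no match yet)
Bit 2: prefix='100' -> emit 'e', reset
Bit 3: prefix='1' (no match yet)
Bit 4: prefix='10' (no match yet)
Bit 5: prefix='101' -> emit 'n', reset
Bit 6: prefix='1' (no match yet)
Bit 7: prefix='10' (no match yet)
Bit 8: prefix='100' -> emit 'e', reset
Bit 9: prefix='1' (no match yet)
Bit 10: prefix='11' -> emit 'l', reset
Bit 11: prefix='1' (no match yet)
Bit 12: prefix='11' -> emit 'l', reset
Bit 13: prefix='1' (no match yet)
Bit 14: prefix='10' (no match yet)
Bit 15: prefix='101' -> emit 'n', reset

Answer: enelln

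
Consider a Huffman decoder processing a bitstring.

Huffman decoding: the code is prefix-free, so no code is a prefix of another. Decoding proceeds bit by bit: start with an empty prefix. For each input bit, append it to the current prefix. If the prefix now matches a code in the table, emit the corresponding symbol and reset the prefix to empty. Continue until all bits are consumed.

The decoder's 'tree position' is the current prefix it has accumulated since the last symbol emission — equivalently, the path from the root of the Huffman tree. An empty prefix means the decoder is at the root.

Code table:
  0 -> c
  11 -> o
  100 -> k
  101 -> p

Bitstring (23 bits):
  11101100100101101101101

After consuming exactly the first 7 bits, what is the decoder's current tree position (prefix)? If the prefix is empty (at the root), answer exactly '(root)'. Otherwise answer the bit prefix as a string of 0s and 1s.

Answer: 10

Derivation:
Bit 0: prefix='1' (no match yet)
Bit 1: prefix='11' -> emit 'o', reset
Bit 2: prefix='1' (no match yet)
Bit 3: prefix='10' (no match yet)
Bit 4: prefix='101' -> emit 'p', reset
Bit 5: prefix='1' (no match yet)
Bit 6: prefix='10' (no match yet)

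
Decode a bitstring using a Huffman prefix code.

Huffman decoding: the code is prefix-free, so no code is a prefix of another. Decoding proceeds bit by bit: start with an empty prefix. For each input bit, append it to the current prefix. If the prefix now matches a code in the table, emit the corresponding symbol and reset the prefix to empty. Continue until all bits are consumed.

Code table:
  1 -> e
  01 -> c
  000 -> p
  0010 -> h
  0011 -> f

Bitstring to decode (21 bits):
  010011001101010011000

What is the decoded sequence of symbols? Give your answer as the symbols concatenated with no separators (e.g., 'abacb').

Bit 0: prefix='0' (no match yet)
Bit 1: prefix='01' -> emit 'c', reset
Bit 2: prefix='0' (no match yet)
Bit 3: prefix='00' (no match yet)
Bit 4: prefix='001' (no match yet)
Bit 5: prefix='0011' -> emit 'f', reset
Bit 6: prefix='0' (no match yet)
Bit 7: prefix='00' (no match yet)
Bit 8: prefix='001' (no match yet)
Bit 9: prefix='0011' -> emit 'f', reset
Bit 10: prefix='0' (no match yet)
Bit 11: prefix='01' -> emit 'c', reset
Bit 12: prefix='0' (no match yet)
Bit 13: prefix='01' -> emit 'c', reset
Bit 14: prefix='0' (no match yet)
Bit 15: prefix='00' (no match yet)
Bit 16: prefix='001' (no match yet)
Bit 17: prefix='0011' -> emit 'f', reset
Bit 18: prefix='0' (no match yet)
Bit 19: prefix='00' (no match yet)
Bit 20: prefix='000' -> emit 'p', reset

Answer: cffccfp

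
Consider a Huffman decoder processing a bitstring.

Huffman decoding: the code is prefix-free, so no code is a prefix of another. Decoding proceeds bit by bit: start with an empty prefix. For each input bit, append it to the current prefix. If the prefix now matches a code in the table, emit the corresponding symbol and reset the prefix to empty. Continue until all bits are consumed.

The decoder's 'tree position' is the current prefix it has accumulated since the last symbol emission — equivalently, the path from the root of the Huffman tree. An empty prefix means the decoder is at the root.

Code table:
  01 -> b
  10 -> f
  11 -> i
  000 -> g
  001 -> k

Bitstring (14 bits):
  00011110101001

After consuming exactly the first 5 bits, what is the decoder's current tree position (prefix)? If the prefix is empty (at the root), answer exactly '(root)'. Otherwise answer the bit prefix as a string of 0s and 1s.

Bit 0: prefix='0' (no match yet)
Bit 1: prefix='00' (no match yet)
Bit 2: prefix='000' -> emit 'g', reset
Bit 3: prefix='1' (no match yet)
Bit 4: prefix='11' -> emit 'i', reset

Answer: (root)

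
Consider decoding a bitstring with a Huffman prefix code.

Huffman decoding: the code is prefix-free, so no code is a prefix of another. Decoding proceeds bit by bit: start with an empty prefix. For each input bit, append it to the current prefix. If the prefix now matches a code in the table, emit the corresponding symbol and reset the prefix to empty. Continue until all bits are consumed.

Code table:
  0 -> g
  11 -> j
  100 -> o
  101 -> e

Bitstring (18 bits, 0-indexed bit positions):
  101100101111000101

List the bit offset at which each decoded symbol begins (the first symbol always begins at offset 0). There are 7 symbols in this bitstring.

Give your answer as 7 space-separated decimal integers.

Bit 0: prefix='1' (no match yet)
Bit 1: prefix='10' (no match yet)
Bit 2: prefix='101' -> emit 'e', reset
Bit 3: prefix='1' (no match yet)
Bit 4: prefix='10' (no match yet)
Bit 5: prefix='100' -> emit 'o', reset
Bit 6: prefix='1' (no match yet)
Bit 7: prefix='10' (no match yet)
Bit 8: prefix='101' -> emit 'e', reset
Bit 9: prefix='1' (no match yet)
Bit 10: prefix='11' -> emit 'j', reset
Bit 11: prefix='1' (no match yet)
Bit 12: prefix='10' (no match yet)
Bit 13: prefix='100' -> emit 'o', reset
Bit 14: prefix='0' -> emit 'g', reset
Bit 15: prefix='1' (no match yet)
Bit 16: prefix='10' (no match yet)
Bit 17: prefix='101' -> emit 'e', reset

Answer: 0 3 6 9 11 14 15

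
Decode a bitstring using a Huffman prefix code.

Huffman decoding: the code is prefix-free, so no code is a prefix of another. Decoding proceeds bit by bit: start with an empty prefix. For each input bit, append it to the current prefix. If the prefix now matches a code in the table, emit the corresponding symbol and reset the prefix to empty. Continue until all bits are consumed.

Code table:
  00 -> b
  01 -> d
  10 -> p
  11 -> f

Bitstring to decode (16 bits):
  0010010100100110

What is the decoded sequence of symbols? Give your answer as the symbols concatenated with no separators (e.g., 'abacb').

Answer: bpddbpdp

Derivation:
Bit 0: prefix='0' (no match yet)
Bit 1: prefix='00' -> emit 'b', reset
Bit 2: prefix='1' (no match yet)
Bit 3: prefix='10' -> emit 'p', reset
Bit 4: prefix='0' (no match yet)
Bit 5: prefix='01' -> emit 'd', reset
Bit 6: prefix='0' (no match yet)
Bit 7: prefix='01' -> emit 'd', reset
Bit 8: prefix='0' (no match yet)
Bit 9: prefix='00' -> emit 'b', reset
Bit 10: prefix='1' (no match yet)
Bit 11: prefix='10' -> emit 'p', reset
Bit 12: prefix='0' (no match yet)
Bit 13: prefix='01' -> emit 'd', reset
Bit 14: prefix='1' (no match yet)
Bit 15: prefix='10' -> emit 'p', reset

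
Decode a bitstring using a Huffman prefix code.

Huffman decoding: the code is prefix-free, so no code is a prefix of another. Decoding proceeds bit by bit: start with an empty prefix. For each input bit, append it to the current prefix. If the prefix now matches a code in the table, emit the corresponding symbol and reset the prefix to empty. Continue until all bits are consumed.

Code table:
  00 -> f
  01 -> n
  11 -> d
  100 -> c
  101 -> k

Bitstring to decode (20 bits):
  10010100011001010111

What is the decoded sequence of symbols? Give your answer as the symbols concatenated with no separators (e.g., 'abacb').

Answer: ckfncknd

Derivation:
Bit 0: prefix='1' (no match yet)
Bit 1: prefix='10' (no match yet)
Bit 2: prefix='100' -> emit 'c', reset
Bit 3: prefix='1' (no match yet)
Bit 4: prefix='10' (no match yet)
Bit 5: prefix='101' -> emit 'k', reset
Bit 6: prefix='0' (no match yet)
Bit 7: prefix='00' -> emit 'f', reset
Bit 8: prefix='0' (no match yet)
Bit 9: prefix='01' -> emit 'n', reset
Bit 10: prefix='1' (no match yet)
Bit 11: prefix='10' (no match yet)
Bit 12: prefix='100' -> emit 'c', reset
Bit 13: prefix='1' (no match yet)
Bit 14: prefix='10' (no match yet)
Bit 15: prefix='101' -> emit 'k', reset
Bit 16: prefix='0' (no match yet)
Bit 17: prefix='01' -> emit 'n', reset
Bit 18: prefix='1' (no match yet)
Bit 19: prefix='11' -> emit 'd', reset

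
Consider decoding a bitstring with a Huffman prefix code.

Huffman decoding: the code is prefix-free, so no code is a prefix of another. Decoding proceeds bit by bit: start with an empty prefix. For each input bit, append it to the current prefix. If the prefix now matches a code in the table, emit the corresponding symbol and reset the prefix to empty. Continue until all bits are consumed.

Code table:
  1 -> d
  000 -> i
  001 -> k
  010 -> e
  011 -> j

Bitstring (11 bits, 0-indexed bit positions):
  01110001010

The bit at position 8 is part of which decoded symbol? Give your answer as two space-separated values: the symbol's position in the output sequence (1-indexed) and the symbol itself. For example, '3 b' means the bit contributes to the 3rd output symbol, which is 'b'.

Bit 0: prefix='0' (no match yet)
Bit 1: prefix='01' (no match yet)
Bit 2: prefix='011' -> emit 'j', reset
Bit 3: prefix='1' -> emit 'd', reset
Bit 4: prefix='0' (no match yet)
Bit 5: prefix='00' (no match yet)
Bit 6: prefix='000' -> emit 'i', reset
Bit 7: prefix='1' -> emit 'd', reset
Bit 8: prefix='0' (no match yet)
Bit 9: prefix='01' (no match yet)
Bit 10: prefix='010' -> emit 'e', reset

Answer: 5 e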